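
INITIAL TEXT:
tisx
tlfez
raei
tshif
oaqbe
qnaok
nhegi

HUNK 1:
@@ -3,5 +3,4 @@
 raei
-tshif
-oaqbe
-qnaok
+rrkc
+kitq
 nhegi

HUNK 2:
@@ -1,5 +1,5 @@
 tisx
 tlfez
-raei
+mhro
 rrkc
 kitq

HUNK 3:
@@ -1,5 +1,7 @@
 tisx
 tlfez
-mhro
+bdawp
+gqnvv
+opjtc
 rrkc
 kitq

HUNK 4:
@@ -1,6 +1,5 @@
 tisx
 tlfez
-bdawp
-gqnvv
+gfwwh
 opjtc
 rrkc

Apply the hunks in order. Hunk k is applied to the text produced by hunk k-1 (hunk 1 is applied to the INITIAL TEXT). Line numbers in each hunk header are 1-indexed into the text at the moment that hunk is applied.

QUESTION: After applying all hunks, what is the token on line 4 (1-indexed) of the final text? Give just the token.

Answer: opjtc

Derivation:
Hunk 1: at line 3 remove [tshif,oaqbe,qnaok] add [rrkc,kitq] -> 6 lines: tisx tlfez raei rrkc kitq nhegi
Hunk 2: at line 1 remove [raei] add [mhro] -> 6 lines: tisx tlfez mhro rrkc kitq nhegi
Hunk 3: at line 1 remove [mhro] add [bdawp,gqnvv,opjtc] -> 8 lines: tisx tlfez bdawp gqnvv opjtc rrkc kitq nhegi
Hunk 4: at line 1 remove [bdawp,gqnvv] add [gfwwh] -> 7 lines: tisx tlfez gfwwh opjtc rrkc kitq nhegi
Final line 4: opjtc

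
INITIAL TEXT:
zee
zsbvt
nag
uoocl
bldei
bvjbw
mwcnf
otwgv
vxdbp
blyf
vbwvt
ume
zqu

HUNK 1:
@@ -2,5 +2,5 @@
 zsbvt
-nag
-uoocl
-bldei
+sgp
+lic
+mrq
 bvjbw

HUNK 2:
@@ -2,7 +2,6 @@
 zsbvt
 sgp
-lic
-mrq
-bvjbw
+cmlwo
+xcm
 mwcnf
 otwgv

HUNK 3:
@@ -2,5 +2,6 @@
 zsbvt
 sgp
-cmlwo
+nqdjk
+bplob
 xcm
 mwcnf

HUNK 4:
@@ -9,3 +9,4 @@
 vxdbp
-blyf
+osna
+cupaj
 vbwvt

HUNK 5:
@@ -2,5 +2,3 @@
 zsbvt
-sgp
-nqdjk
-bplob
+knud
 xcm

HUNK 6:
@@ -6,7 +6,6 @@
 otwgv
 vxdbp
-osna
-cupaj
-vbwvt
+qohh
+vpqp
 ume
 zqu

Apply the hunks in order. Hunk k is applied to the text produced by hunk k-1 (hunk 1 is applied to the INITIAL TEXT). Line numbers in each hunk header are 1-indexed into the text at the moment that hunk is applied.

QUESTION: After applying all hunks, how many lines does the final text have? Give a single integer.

Hunk 1: at line 2 remove [nag,uoocl,bldei] add [sgp,lic,mrq] -> 13 lines: zee zsbvt sgp lic mrq bvjbw mwcnf otwgv vxdbp blyf vbwvt ume zqu
Hunk 2: at line 2 remove [lic,mrq,bvjbw] add [cmlwo,xcm] -> 12 lines: zee zsbvt sgp cmlwo xcm mwcnf otwgv vxdbp blyf vbwvt ume zqu
Hunk 3: at line 2 remove [cmlwo] add [nqdjk,bplob] -> 13 lines: zee zsbvt sgp nqdjk bplob xcm mwcnf otwgv vxdbp blyf vbwvt ume zqu
Hunk 4: at line 9 remove [blyf] add [osna,cupaj] -> 14 lines: zee zsbvt sgp nqdjk bplob xcm mwcnf otwgv vxdbp osna cupaj vbwvt ume zqu
Hunk 5: at line 2 remove [sgp,nqdjk,bplob] add [knud] -> 12 lines: zee zsbvt knud xcm mwcnf otwgv vxdbp osna cupaj vbwvt ume zqu
Hunk 6: at line 6 remove [osna,cupaj,vbwvt] add [qohh,vpqp] -> 11 lines: zee zsbvt knud xcm mwcnf otwgv vxdbp qohh vpqp ume zqu
Final line count: 11

Answer: 11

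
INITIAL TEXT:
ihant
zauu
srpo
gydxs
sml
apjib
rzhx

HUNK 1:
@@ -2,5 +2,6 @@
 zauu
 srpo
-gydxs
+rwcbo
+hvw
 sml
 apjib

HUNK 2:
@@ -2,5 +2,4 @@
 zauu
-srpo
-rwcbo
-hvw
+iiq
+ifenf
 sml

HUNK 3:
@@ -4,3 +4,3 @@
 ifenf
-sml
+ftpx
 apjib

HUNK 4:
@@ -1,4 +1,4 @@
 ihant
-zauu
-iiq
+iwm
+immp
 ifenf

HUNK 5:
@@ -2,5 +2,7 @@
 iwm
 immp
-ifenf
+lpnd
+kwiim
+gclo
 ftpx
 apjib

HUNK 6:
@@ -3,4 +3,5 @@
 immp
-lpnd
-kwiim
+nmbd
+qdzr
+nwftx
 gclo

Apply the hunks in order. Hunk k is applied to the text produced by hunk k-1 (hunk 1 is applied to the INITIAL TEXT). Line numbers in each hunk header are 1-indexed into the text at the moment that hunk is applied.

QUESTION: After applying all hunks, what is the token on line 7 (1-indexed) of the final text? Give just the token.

Answer: gclo

Derivation:
Hunk 1: at line 2 remove [gydxs] add [rwcbo,hvw] -> 8 lines: ihant zauu srpo rwcbo hvw sml apjib rzhx
Hunk 2: at line 2 remove [srpo,rwcbo,hvw] add [iiq,ifenf] -> 7 lines: ihant zauu iiq ifenf sml apjib rzhx
Hunk 3: at line 4 remove [sml] add [ftpx] -> 7 lines: ihant zauu iiq ifenf ftpx apjib rzhx
Hunk 4: at line 1 remove [zauu,iiq] add [iwm,immp] -> 7 lines: ihant iwm immp ifenf ftpx apjib rzhx
Hunk 5: at line 2 remove [ifenf] add [lpnd,kwiim,gclo] -> 9 lines: ihant iwm immp lpnd kwiim gclo ftpx apjib rzhx
Hunk 6: at line 3 remove [lpnd,kwiim] add [nmbd,qdzr,nwftx] -> 10 lines: ihant iwm immp nmbd qdzr nwftx gclo ftpx apjib rzhx
Final line 7: gclo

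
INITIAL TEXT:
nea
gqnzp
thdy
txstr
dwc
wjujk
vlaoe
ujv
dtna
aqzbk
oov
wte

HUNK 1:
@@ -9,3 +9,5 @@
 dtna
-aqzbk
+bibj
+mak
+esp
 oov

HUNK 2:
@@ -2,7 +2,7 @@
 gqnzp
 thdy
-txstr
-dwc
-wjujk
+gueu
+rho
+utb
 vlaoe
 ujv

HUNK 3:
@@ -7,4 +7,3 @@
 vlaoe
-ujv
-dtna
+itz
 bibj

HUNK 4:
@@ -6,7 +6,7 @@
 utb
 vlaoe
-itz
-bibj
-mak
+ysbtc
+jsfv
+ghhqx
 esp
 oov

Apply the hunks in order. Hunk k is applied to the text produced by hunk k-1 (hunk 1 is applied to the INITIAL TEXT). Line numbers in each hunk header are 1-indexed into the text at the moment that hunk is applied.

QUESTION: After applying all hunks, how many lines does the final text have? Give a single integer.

Answer: 13

Derivation:
Hunk 1: at line 9 remove [aqzbk] add [bibj,mak,esp] -> 14 lines: nea gqnzp thdy txstr dwc wjujk vlaoe ujv dtna bibj mak esp oov wte
Hunk 2: at line 2 remove [txstr,dwc,wjujk] add [gueu,rho,utb] -> 14 lines: nea gqnzp thdy gueu rho utb vlaoe ujv dtna bibj mak esp oov wte
Hunk 3: at line 7 remove [ujv,dtna] add [itz] -> 13 lines: nea gqnzp thdy gueu rho utb vlaoe itz bibj mak esp oov wte
Hunk 4: at line 6 remove [itz,bibj,mak] add [ysbtc,jsfv,ghhqx] -> 13 lines: nea gqnzp thdy gueu rho utb vlaoe ysbtc jsfv ghhqx esp oov wte
Final line count: 13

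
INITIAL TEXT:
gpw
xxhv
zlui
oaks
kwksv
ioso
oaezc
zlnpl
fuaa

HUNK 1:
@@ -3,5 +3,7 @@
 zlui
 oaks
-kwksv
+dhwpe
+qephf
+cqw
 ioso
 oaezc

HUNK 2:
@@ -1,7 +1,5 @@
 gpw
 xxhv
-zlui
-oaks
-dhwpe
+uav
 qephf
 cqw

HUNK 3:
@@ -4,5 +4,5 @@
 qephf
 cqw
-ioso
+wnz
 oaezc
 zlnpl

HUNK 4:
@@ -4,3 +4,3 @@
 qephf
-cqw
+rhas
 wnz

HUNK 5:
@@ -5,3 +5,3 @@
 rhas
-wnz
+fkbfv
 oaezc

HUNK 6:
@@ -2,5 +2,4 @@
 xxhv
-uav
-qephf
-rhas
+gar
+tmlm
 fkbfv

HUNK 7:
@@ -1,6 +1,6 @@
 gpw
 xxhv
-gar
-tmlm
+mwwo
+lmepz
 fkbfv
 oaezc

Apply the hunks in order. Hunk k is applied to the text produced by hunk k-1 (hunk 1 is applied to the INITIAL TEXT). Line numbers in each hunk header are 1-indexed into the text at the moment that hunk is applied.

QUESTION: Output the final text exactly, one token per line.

Hunk 1: at line 3 remove [kwksv] add [dhwpe,qephf,cqw] -> 11 lines: gpw xxhv zlui oaks dhwpe qephf cqw ioso oaezc zlnpl fuaa
Hunk 2: at line 1 remove [zlui,oaks,dhwpe] add [uav] -> 9 lines: gpw xxhv uav qephf cqw ioso oaezc zlnpl fuaa
Hunk 3: at line 4 remove [ioso] add [wnz] -> 9 lines: gpw xxhv uav qephf cqw wnz oaezc zlnpl fuaa
Hunk 4: at line 4 remove [cqw] add [rhas] -> 9 lines: gpw xxhv uav qephf rhas wnz oaezc zlnpl fuaa
Hunk 5: at line 5 remove [wnz] add [fkbfv] -> 9 lines: gpw xxhv uav qephf rhas fkbfv oaezc zlnpl fuaa
Hunk 6: at line 2 remove [uav,qephf,rhas] add [gar,tmlm] -> 8 lines: gpw xxhv gar tmlm fkbfv oaezc zlnpl fuaa
Hunk 7: at line 1 remove [gar,tmlm] add [mwwo,lmepz] -> 8 lines: gpw xxhv mwwo lmepz fkbfv oaezc zlnpl fuaa

Answer: gpw
xxhv
mwwo
lmepz
fkbfv
oaezc
zlnpl
fuaa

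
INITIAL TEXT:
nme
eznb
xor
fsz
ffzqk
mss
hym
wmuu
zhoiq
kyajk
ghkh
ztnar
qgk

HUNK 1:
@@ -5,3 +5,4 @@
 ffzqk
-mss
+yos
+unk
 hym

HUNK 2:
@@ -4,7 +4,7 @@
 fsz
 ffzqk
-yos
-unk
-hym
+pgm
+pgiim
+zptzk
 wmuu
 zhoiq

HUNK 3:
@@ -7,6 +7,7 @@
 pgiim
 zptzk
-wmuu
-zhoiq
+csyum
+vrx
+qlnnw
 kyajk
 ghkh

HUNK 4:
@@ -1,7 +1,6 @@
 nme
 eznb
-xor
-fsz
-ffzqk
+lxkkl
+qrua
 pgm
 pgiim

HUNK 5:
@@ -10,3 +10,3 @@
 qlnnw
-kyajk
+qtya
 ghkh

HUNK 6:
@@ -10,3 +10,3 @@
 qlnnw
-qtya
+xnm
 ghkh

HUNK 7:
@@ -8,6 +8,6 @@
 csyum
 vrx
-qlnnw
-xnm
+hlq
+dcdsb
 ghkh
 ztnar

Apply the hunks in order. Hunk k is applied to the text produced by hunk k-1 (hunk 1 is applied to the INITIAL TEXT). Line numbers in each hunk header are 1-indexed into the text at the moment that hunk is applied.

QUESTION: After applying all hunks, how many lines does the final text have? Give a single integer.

Answer: 14

Derivation:
Hunk 1: at line 5 remove [mss] add [yos,unk] -> 14 lines: nme eznb xor fsz ffzqk yos unk hym wmuu zhoiq kyajk ghkh ztnar qgk
Hunk 2: at line 4 remove [yos,unk,hym] add [pgm,pgiim,zptzk] -> 14 lines: nme eznb xor fsz ffzqk pgm pgiim zptzk wmuu zhoiq kyajk ghkh ztnar qgk
Hunk 3: at line 7 remove [wmuu,zhoiq] add [csyum,vrx,qlnnw] -> 15 lines: nme eznb xor fsz ffzqk pgm pgiim zptzk csyum vrx qlnnw kyajk ghkh ztnar qgk
Hunk 4: at line 1 remove [xor,fsz,ffzqk] add [lxkkl,qrua] -> 14 lines: nme eznb lxkkl qrua pgm pgiim zptzk csyum vrx qlnnw kyajk ghkh ztnar qgk
Hunk 5: at line 10 remove [kyajk] add [qtya] -> 14 lines: nme eznb lxkkl qrua pgm pgiim zptzk csyum vrx qlnnw qtya ghkh ztnar qgk
Hunk 6: at line 10 remove [qtya] add [xnm] -> 14 lines: nme eznb lxkkl qrua pgm pgiim zptzk csyum vrx qlnnw xnm ghkh ztnar qgk
Hunk 7: at line 8 remove [qlnnw,xnm] add [hlq,dcdsb] -> 14 lines: nme eznb lxkkl qrua pgm pgiim zptzk csyum vrx hlq dcdsb ghkh ztnar qgk
Final line count: 14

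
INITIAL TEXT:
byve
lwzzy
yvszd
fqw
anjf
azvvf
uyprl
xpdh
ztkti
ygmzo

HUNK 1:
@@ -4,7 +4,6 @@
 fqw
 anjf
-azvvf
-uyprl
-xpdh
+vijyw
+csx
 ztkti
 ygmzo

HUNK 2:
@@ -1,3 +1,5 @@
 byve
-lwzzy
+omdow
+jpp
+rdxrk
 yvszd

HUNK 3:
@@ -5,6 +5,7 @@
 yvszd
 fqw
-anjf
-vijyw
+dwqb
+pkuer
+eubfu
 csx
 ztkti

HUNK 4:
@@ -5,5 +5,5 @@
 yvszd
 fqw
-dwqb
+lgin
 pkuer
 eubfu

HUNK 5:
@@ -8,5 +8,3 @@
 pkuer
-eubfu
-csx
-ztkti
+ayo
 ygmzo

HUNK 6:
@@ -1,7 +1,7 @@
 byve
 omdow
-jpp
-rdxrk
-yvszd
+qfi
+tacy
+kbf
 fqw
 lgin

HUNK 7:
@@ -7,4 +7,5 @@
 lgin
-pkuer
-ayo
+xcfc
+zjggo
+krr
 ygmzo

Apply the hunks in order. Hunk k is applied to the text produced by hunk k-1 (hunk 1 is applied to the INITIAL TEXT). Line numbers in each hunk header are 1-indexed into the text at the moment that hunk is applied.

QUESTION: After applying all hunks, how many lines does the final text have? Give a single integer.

Hunk 1: at line 4 remove [azvvf,uyprl,xpdh] add [vijyw,csx] -> 9 lines: byve lwzzy yvszd fqw anjf vijyw csx ztkti ygmzo
Hunk 2: at line 1 remove [lwzzy] add [omdow,jpp,rdxrk] -> 11 lines: byve omdow jpp rdxrk yvszd fqw anjf vijyw csx ztkti ygmzo
Hunk 3: at line 5 remove [anjf,vijyw] add [dwqb,pkuer,eubfu] -> 12 lines: byve omdow jpp rdxrk yvszd fqw dwqb pkuer eubfu csx ztkti ygmzo
Hunk 4: at line 5 remove [dwqb] add [lgin] -> 12 lines: byve omdow jpp rdxrk yvszd fqw lgin pkuer eubfu csx ztkti ygmzo
Hunk 5: at line 8 remove [eubfu,csx,ztkti] add [ayo] -> 10 lines: byve omdow jpp rdxrk yvszd fqw lgin pkuer ayo ygmzo
Hunk 6: at line 1 remove [jpp,rdxrk,yvszd] add [qfi,tacy,kbf] -> 10 lines: byve omdow qfi tacy kbf fqw lgin pkuer ayo ygmzo
Hunk 7: at line 7 remove [pkuer,ayo] add [xcfc,zjggo,krr] -> 11 lines: byve omdow qfi tacy kbf fqw lgin xcfc zjggo krr ygmzo
Final line count: 11

Answer: 11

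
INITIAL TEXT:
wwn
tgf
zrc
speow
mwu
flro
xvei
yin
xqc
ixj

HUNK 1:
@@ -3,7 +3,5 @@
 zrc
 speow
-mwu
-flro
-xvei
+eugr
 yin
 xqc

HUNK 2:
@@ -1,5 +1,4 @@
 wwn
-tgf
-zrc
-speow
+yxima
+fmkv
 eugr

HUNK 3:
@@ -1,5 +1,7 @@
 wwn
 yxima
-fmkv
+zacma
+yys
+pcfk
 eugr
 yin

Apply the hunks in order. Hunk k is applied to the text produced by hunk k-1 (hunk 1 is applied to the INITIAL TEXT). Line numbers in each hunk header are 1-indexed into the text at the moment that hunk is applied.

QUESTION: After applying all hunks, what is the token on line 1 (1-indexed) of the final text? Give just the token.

Hunk 1: at line 3 remove [mwu,flro,xvei] add [eugr] -> 8 lines: wwn tgf zrc speow eugr yin xqc ixj
Hunk 2: at line 1 remove [tgf,zrc,speow] add [yxima,fmkv] -> 7 lines: wwn yxima fmkv eugr yin xqc ixj
Hunk 3: at line 1 remove [fmkv] add [zacma,yys,pcfk] -> 9 lines: wwn yxima zacma yys pcfk eugr yin xqc ixj
Final line 1: wwn

Answer: wwn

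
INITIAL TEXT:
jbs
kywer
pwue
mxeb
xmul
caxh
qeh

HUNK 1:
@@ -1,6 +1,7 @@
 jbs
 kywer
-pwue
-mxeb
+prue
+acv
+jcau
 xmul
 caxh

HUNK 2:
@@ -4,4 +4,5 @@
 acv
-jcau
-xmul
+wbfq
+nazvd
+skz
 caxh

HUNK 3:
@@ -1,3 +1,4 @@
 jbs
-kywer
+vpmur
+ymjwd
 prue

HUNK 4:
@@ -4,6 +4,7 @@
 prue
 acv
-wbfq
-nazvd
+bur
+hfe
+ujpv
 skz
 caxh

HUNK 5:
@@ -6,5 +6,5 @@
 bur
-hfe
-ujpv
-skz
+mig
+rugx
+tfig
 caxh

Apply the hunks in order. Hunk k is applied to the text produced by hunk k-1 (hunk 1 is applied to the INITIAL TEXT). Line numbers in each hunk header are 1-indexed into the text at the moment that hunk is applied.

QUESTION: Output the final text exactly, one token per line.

Hunk 1: at line 1 remove [pwue,mxeb] add [prue,acv,jcau] -> 8 lines: jbs kywer prue acv jcau xmul caxh qeh
Hunk 2: at line 4 remove [jcau,xmul] add [wbfq,nazvd,skz] -> 9 lines: jbs kywer prue acv wbfq nazvd skz caxh qeh
Hunk 3: at line 1 remove [kywer] add [vpmur,ymjwd] -> 10 lines: jbs vpmur ymjwd prue acv wbfq nazvd skz caxh qeh
Hunk 4: at line 4 remove [wbfq,nazvd] add [bur,hfe,ujpv] -> 11 lines: jbs vpmur ymjwd prue acv bur hfe ujpv skz caxh qeh
Hunk 5: at line 6 remove [hfe,ujpv,skz] add [mig,rugx,tfig] -> 11 lines: jbs vpmur ymjwd prue acv bur mig rugx tfig caxh qeh

Answer: jbs
vpmur
ymjwd
prue
acv
bur
mig
rugx
tfig
caxh
qeh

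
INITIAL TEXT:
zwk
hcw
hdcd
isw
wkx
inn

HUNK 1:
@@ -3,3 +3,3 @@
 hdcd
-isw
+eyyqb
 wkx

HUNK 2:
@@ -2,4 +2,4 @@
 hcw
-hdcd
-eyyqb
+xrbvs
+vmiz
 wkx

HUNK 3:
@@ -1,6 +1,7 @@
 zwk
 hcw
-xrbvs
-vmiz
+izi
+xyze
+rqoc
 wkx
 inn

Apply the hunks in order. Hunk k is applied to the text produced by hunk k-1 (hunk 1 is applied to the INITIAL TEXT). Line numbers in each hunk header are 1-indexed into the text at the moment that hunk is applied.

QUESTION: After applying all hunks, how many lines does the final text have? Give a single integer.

Hunk 1: at line 3 remove [isw] add [eyyqb] -> 6 lines: zwk hcw hdcd eyyqb wkx inn
Hunk 2: at line 2 remove [hdcd,eyyqb] add [xrbvs,vmiz] -> 6 lines: zwk hcw xrbvs vmiz wkx inn
Hunk 3: at line 1 remove [xrbvs,vmiz] add [izi,xyze,rqoc] -> 7 lines: zwk hcw izi xyze rqoc wkx inn
Final line count: 7

Answer: 7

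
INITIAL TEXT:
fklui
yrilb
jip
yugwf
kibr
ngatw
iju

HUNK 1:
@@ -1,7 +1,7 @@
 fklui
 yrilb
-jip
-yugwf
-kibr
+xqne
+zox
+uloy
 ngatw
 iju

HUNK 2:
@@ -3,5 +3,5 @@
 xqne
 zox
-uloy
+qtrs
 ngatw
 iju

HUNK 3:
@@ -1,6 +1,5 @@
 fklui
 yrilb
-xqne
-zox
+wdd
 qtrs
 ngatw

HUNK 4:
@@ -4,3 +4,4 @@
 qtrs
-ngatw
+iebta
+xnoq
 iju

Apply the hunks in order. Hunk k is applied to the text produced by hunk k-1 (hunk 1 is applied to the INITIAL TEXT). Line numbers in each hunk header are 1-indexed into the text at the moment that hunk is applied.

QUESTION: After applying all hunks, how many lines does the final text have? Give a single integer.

Answer: 7

Derivation:
Hunk 1: at line 1 remove [jip,yugwf,kibr] add [xqne,zox,uloy] -> 7 lines: fklui yrilb xqne zox uloy ngatw iju
Hunk 2: at line 3 remove [uloy] add [qtrs] -> 7 lines: fklui yrilb xqne zox qtrs ngatw iju
Hunk 3: at line 1 remove [xqne,zox] add [wdd] -> 6 lines: fklui yrilb wdd qtrs ngatw iju
Hunk 4: at line 4 remove [ngatw] add [iebta,xnoq] -> 7 lines: fklui yrilb wdd qtrs iebta xnoq iju
Final line count: 7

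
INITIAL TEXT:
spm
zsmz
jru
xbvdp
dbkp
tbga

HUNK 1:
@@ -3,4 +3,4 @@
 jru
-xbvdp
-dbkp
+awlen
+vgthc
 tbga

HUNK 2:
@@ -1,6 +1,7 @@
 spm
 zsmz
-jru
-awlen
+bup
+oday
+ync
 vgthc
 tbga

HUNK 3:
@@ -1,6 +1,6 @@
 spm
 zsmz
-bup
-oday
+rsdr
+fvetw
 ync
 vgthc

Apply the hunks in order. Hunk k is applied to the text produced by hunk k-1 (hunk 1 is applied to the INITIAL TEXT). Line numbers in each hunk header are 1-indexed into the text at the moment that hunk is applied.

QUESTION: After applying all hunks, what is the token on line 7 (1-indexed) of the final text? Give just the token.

Hunk 1: at line 3 remove [xbvdp,dbkp] add [awlen,vgthc] -> 6 lines: spm zsmz jru awlen vgthc tbga
Hunk 2: at line 1 remove [jru,awlen] add [bup,oday,ync] -> 7 lines: spm zsmz bup oday ync vgthc tbga
Hunk 3: at line 1 remove [bup,oday] add [rsdr,fvetw] -> 7 lines: spm zsmz rsdr fvetw ync vgthc tbga
Final line 7: tbga

Answer: tbga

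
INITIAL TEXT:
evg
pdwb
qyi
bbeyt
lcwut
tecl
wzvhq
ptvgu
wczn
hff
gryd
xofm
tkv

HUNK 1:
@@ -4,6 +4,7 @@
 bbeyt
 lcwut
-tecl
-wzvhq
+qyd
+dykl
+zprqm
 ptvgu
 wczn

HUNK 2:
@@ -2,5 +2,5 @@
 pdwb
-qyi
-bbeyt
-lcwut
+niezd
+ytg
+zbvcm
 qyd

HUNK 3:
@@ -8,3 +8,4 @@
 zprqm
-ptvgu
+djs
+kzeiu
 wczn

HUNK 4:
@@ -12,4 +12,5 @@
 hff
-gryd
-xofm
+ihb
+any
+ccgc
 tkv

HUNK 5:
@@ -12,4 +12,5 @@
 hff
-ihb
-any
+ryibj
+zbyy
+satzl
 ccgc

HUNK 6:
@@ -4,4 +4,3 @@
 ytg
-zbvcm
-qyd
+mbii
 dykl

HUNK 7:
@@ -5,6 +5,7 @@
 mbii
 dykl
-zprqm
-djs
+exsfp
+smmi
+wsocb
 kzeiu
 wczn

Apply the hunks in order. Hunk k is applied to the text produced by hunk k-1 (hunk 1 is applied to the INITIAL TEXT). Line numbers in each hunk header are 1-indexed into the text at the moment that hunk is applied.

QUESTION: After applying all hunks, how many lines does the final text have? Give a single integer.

Answer: 17

Derivation:
Hunk 1: at line 4 remove [tecl,wzvhq] add [qyd,dykl,zprqm] -> 14 lines: evg pdwb qyi bbeyt lcwut qyd dykl zprqm ptvgu wczn hff gryd xofm tkv
Hunk 2: at line 2 remove [qyi,bbeyt,lcwut] add [niezd,ytg,zbvcm] -> 14 lines: evg pdwb niezd ytg zbvcm qyd dykl zprqm ptvgu wczn hff gryd xofm tkv
Hunk 3: at line 8 remove [ptvgu] add [djs,kzeiu] -> 15 lines: evg pdwb niezd ytg zbvcm qyd dykl zprqm djs kzeiu wczn hff gryd xofm tkv
Hunk 4: at line 12 remove [gryd,xofm] add [ihb,any,ccgc] -> 16 lines: evg pdwb niezd ytg zbvcm qyd dykl zprqm djs kzeiu wczn hff ihb any ccgc tkv
Hunk 5: at line 12 remove [ihb,any] add [ryibj,zbyy,satzl] -> 17 lines: evg pdwb niezd ytg zbvcm qyd dykl zprqm djs kzeiu wczn hff ryibj zbyy satzl ccgc tkv
Hunk 6: at line 4 remove [zbvcm,qyd] add [mbii] -> 16 lines: evg pdwb niezd ytg mbii dykl zprqm djs kzeiu wczn hff ryibj zbyy satzl ccgc tkv
Hunk 7: at line 5 remove [zprqm,djs] add [exsfp,smmi,wsocb] -> 17 lines: evg pdwb niezd ytg mbii dykl exsfp smmi wsocb kzeiu wczn hff ryibj zbyy satzl ccgc tkv
Final line count: 17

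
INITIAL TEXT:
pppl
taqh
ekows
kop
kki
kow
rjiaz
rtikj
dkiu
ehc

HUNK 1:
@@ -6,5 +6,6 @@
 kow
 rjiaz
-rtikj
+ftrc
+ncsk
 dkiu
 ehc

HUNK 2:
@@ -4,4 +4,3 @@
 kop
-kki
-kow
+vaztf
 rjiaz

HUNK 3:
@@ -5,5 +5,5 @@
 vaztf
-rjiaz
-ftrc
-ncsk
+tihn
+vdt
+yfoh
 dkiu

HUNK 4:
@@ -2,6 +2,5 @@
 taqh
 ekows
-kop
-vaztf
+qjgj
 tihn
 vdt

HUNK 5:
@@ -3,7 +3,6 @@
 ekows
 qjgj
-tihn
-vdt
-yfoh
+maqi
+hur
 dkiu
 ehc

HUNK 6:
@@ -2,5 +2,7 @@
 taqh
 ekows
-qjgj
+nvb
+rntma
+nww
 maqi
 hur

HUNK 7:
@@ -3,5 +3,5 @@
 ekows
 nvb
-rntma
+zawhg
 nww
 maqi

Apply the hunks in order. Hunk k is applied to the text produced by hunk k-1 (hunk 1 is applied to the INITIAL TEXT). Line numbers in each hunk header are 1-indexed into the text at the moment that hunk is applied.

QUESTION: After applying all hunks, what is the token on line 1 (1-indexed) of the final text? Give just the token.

Hunk 1: at line 6 remove [rtikj] add [ftrc,ncsk] -> 11 lines: pppl taqh ekows kop kki kow rjiaz ftrc ncsk dkiu ehc
Hunk 2: at line 4 remove [kki,kow] add [vaztf] -> 10 lines: pppl taqh ekows kop vaztf rjiaz ftrc ncsk dkiu ehc
Hunk 3: at line 5 remove [rjiaz,ftrc,ncsk] add [tihn,vdt,yfoh] -> 10 lines: pppl taqh ekows kop vaztf tihn vdt yfoh dkiu ehc
Hunk 4: at line 2 remove [kop,vaztf] add [qjgj] -> 9 lines: pppl taqh ekows qjgj tihn vdt yfoh dkiu ehc
Hunk 5: at line 3 remove [tihn,vdt,yfoh] add [maqi,hur] -> 8 lines: pppl taqh ekows qjgj maqi hur dkiu ehc
Hunk 6: at line 2 remove [qjgj] add [nvb,rntma,nww] -> 10 lines: pppl taqh ekows nvb rntma nww maqi hur dkiu ehc
Hunk 7: at line 3 remove [rntma] add [zawhg] -> 10 lines: pppl taqh ekows nvb zawhg nww maqi hur dkiu ehc
Final line 1: pppl

Answer: pppl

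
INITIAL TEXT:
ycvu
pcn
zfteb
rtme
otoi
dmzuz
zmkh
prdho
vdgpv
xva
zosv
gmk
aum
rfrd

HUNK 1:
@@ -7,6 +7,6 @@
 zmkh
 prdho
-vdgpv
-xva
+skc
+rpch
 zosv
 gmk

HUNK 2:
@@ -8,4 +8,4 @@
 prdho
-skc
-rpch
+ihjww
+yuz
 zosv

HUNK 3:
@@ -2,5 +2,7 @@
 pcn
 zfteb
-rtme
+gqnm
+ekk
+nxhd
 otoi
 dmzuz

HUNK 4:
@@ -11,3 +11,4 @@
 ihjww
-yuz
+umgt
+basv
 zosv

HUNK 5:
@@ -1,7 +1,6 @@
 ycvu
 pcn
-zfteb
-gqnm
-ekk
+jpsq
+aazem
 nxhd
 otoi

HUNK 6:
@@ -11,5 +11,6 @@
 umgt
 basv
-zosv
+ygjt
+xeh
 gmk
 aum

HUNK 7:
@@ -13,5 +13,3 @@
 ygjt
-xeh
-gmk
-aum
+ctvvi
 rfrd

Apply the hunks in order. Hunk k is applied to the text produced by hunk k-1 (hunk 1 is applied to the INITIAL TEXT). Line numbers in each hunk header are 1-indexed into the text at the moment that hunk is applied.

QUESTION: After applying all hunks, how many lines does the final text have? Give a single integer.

Hunk 1: at line 7 remove [vdgpv,xva] add [skc,rpch] -> 14 lines: ycvu pcn zfteb rtme otoi dmzuz zmkh prdho skc rpch zosv gmk aum rfrd
Hunk 2: at line 8 remove [skc,rpch] add [ihjww,yuz] -> 14 lines: ycvu pcn zfteb rtme otoi dmzuz zmkh prdho ihjww yuz zosv gmk aum rfrd
Hunk 3: at line 2 remove [rtme] add [gqnm,ekk,nxhd] -> 16 lines: ycvu pcn zfteb gqnm ekk nxhd otoi dmzuz zmkh prdho ihjww yuz zosv gmk aum rfrd
Hunk 4: at line 11 remove [yuz] add [umgt,basv] -> 17 lines: ycvu pcn zfteb gqnm ekk nxhd otoi dmzuz zmkh prdho ihjww umgt basv zosv gmk aum rfrd
Hunk 5: at line 1 remove [zfteb,gqnm,ekk] add [jpsq,aazem] -> 16 lines: ycvu pcn jpsq aazem nxhd otoi dmzuz zmkh prdho ihjww umgt basv zosv gmk aum rfrd
Hunk 6: at line 11 remove [zosv] add [ygjt,xeh] -> 17 lines: ycvu pcn jpsq aazem nxhd otoi dmzuz zmkh prdho ihjww umgt basv ygjt xeh gmk aum rfrd
Hunk 7: at line 13 remove [xeh,gmk,aum] add [ctvvi] -> 15 lines: ycvu pcn jpsq aazem nxhd otoi dmzuz zmkh prdho ihjww umgt basv ygjt ctvvi rfrd
Final line count: 15

Answer: 15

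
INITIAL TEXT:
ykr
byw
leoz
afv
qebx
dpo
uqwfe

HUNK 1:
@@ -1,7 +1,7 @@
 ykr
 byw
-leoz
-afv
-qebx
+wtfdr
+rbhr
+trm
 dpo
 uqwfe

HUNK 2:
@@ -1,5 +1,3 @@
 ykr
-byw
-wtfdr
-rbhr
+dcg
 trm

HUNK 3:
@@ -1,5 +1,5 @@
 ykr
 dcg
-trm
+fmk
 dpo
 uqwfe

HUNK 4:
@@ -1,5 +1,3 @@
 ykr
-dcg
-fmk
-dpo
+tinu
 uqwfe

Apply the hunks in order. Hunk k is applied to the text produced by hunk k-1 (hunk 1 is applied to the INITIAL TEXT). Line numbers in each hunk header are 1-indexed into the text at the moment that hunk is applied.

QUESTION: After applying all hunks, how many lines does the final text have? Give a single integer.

Hunk 1: at line 1 remove [leoz,afv,qebx] add [wtfdr,rbhr,trm] -> 7 lines: ykr byw wtfdr rbhr trm dpo uqwfe
Hunk 2: at line 1 remove [byw,wtfdr,rbhr] add [dcg] -> 5 lines: ykr dcg trm dpo uqwfe
Hunk 3: at line 1 remove [trm] add [fmk] -> 5 lines: ykr dcg fmk dpo uqwfe
Hunk 4: at line 1 remove [dcg,fmk,dpo] add [tinu] -> 3 lines: ykr tinu uqwfe
Final line count: 3

Answer: 3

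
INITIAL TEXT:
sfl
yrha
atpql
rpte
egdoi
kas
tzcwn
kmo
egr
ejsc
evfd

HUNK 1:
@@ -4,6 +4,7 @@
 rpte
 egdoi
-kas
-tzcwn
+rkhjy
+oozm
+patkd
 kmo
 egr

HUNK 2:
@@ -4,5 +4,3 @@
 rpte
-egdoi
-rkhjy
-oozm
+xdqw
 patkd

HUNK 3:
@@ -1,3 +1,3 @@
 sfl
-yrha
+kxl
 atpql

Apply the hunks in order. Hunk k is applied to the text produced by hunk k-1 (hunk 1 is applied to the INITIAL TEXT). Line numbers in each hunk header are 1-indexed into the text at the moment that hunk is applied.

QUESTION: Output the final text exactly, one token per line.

Answer: sfl
kxl
atpql
rpte
xdqw
patkd
kmo
egr
ejsc
evfd

Derivation:
Hunk 1: at line 4 remove [kas,tzcwn] add [rkhjy,oozm,patkd] -> 12 lines: sfl yrha atpql rpte egdoi rkhjy oozm patkd kmo egr ejsc evfd
Hunk 2: at line 4 remove [egdoi,rkhjy,oozm] add [xdqw] -> 10 lines: sfl yrha atpql rpte xdqw patkd kmo egr ejsc evfd
Hunk 3: at line 1 remove [yrha] add [kxl] -> 10 lines: sfl kxl atpql rpte xdqw patkd kmo egr ejsc evfd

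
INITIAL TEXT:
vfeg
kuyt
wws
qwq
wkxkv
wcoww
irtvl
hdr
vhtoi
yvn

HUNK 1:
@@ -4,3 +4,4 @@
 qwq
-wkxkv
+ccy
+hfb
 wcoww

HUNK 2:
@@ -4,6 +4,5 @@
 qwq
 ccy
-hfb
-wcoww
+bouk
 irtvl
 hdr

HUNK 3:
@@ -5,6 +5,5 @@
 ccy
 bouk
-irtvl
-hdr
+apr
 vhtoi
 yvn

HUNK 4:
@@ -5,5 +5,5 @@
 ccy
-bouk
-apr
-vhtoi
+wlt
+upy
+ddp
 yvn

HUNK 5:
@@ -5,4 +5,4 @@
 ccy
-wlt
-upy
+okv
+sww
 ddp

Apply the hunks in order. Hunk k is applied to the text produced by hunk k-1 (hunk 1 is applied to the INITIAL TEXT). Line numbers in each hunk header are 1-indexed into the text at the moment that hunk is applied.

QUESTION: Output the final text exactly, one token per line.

Answer: vfeg
kuyt
wws
qwq
ccy
okv
sww
ddp
yvn

Derivation:
Hunk 1: at line 4 remove [wkxkv] add [ccy,hfb] -> 11 lines: vfeg kuyt wws qwq ccy hfb wcoww irtvl hdr vhtoi yvn
Hunk 2: at line 4 remove [hfb,wcoww] add [bouk] -> 10 lines: vfeg kuyt wws qwq ccy bouk irtvl hdr vhtoi yvn
Hunk 3: at line 5 remove [irtvl,hdr] add [apr] -> 9 lines: vfeg kuyt wws qwq ccy bouk apr vhtoi yvn
Hunk 4: at line 5 remove [bouk,apr,vhtoi] add [wlt,upy,ddp] -> 9 lines: vfeg kuyt wws qwq ccy wlt upy ddp yvn
Hunk 5: at line 5 remove [wlt,upy] add [okv,sww] -> 9 lines: vfeg kuyt wws qwq ccy okv sww ddp yvn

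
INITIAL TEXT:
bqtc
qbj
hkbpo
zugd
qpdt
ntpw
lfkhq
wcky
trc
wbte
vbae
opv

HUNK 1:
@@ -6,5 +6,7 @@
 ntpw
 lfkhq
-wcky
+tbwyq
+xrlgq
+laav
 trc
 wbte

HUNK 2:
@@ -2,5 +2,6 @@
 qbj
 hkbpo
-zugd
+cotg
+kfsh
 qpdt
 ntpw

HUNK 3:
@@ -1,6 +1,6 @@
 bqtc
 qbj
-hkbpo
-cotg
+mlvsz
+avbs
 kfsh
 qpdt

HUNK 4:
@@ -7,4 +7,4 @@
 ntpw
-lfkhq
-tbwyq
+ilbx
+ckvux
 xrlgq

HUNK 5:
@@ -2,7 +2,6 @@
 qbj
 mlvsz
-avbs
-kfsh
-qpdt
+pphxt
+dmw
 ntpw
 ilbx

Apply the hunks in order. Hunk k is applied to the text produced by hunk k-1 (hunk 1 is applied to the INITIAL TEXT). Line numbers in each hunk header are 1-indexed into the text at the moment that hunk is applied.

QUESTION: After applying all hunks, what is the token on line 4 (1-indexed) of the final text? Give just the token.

Answer: pphxt

Derivation:
Hunk 1: at line 6 remove [wcky] add [tbwyq,xrlgq,laav] -> 14 lines: bqtc qbj hkbpo zugd qpdt ntpw lfkhq tbwyq xrlgq laav trc wbte vbae opv
Hunk 2: at line 2 remove [zugd] add [cotg,kfsh] -> 15 lines: bqtc qbj hkbpo cotg kfsh qpdt ntpw lfkhq tbwyq xrlgq laav trc wbte vbae opv
Hunk 3: at line 1 remove [hkbpo,cotg] add [mlvsz,avbs] -> 15 lines: bqtc qbj mlvsz avbs kfsh qpdt ntpw lfkhq tbwyq xrlgq laav trc wbte vbae opv
Hunk 4: at line 7 remove [lfkhq,tbwyq] add [ilbx,ckvux] -> 15 lines: bqtc qbj mlvsz avbs kfsh qpdt ntpw ilbx ckvux xrlgq laav trc wbte vbae opv
Hunk 5: at line 2 remove [avbs,kfsh,qpdt] add [pphxt,dmw] -> 14 lines: bqtc qbj mlvsz pphxt dmw ntpw ilbx ckvux xrlgq laav trc wbte vbae opv
Final line 4: pphxt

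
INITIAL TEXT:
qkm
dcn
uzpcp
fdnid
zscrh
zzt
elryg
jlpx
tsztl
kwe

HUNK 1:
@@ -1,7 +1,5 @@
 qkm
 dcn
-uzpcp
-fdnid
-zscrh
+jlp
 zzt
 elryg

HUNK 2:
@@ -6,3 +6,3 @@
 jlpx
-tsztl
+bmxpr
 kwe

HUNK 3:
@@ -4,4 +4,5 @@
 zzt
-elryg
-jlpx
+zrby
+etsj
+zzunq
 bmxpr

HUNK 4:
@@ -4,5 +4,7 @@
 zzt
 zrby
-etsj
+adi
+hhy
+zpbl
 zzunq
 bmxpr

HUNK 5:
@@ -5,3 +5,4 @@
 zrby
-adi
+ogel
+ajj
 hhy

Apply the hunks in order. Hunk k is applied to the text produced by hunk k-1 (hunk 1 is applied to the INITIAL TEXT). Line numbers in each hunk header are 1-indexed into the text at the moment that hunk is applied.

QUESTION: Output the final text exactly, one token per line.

Hunk 1: at line 1 remove [uzpcp,fdnid,zscrh] add [jlp] -> 8 lines: qkm dcn jlp zzt elryg jlpx tsztl kwe
Hunk 2: at line 6 remove [tsztl] add [bmxpr] -> 8 lines: qkm dcn jlp zzt elryg jlpx bmxpr kwe
Hunk 3: at line 4 remove [elryg,jlpx] add [zrby,etsj,zzunq] -> 9 lines: qkm dcn jlp zzt zrby etsj zzunq bmxpr kwe
Hunk 4: at line 4 remove [etsj] add [adi,hhy,zpbl] -> 11 lines: qkm dcn jlp zzt zrby adi hhy zpbl zzunq bmxpr kwe
Hunk 5: at line 5 remove [adi] add [ogel,ajj] -> 12 lines: qkm dcn jlp zzt zrby ogel ajj hhy zpbl zzunq bmxpr kwe

Answer: qkm
dcn
jlp
zzt
zrby
ogel
ajj
hhy
zpbl
zzunq
bmxpr
kwe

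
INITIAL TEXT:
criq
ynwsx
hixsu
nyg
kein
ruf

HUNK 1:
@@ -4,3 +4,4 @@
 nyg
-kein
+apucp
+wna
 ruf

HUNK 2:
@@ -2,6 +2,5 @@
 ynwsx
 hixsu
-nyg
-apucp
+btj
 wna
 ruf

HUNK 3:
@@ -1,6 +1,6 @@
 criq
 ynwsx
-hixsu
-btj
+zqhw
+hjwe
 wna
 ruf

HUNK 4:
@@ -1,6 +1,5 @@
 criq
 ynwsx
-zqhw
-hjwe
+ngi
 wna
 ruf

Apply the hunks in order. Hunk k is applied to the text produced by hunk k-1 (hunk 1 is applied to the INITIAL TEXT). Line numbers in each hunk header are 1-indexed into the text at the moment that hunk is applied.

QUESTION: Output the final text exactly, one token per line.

Hunk 1: at line 4 remove [kein] add [apucp,wna] -> 7 lines: criq ynwsx hixsu nyg apucp wna ruf
Hunk 2: at line 2 remove [nyg,apucp] add [btj] -> 6 lines: criq ynwsx hixsu btj wna ruf
Hunk 3: at line 1 remove [hixsu,btj] add [zqhw,hjwe] -> 6 lines: criq ynwsx zqhw hjwe wna ruf
Hunk 4: at line 1 remove [zqhw,hjwe] add [ngi] -> 5 lines: criq ynwsx ngi wna ruf

Answer: criq
ynwsx
ngi
wna
ruf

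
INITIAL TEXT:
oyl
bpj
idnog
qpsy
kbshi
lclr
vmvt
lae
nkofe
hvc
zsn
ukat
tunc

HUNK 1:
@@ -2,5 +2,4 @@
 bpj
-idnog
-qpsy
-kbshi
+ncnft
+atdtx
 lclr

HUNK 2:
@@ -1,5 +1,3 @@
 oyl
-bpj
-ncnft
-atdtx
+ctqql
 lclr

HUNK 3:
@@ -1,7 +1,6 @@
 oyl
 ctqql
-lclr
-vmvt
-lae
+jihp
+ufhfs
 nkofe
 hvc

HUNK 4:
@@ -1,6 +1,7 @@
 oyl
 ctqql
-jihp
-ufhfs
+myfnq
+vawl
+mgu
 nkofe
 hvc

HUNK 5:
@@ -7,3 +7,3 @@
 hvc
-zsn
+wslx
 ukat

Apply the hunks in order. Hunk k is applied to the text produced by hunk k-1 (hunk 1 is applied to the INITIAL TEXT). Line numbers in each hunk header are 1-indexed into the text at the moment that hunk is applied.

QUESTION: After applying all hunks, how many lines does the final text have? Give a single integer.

Answer: 10

Derivation:
Hunk 1: at line 2 remove [idnog,qpsy,kbshi] add [ncnft,atdtx] -> 12 lines: oyl bpj ncnft atdtx lclr vmvt lae nkofe hvc zsn ukat tunc
Hunk 2: at line 1 remove [bpj,ncnft,atdtx] add [ctqql] -> 10 lines: oyl ctqql lclr vmvt lae nkofe hvc zsn ukat tunc
Hunk 3: at line 1 remove [lclr,vmvt,lae] add [jihp,ufhfs] -> 9 lines: oyl ctqql jihp ufhfs nkofe hvc zsn ukat tunc
Hunk 4: at line 1 remove [jihp,ufhfs] add [myfnq,vawl,mgu] -> 10 lines: oyl ctqql myfnq vawl mgu nkofe hvc zsn ukat tunc
Hunk 5: at line 7 remove [zsn] add [wslx] -> 10 lines: oyl ctqql myfnq vawl mgu nkofe hvc wslx ukat tunc
Final line count: 10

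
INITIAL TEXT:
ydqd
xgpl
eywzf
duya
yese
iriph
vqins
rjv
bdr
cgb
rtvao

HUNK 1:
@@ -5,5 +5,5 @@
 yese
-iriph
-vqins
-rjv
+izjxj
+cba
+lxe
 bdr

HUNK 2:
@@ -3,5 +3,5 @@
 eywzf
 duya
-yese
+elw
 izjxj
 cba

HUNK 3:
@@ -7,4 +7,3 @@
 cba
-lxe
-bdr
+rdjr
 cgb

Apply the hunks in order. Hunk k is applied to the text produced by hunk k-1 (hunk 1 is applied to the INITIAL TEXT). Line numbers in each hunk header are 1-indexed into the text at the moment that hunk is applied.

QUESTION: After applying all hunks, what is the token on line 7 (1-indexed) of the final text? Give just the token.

Hunk 1: at line 5 remove [iriph,vqins,rjv] add [izjxj,cba,lxe] -> 11 lines: ydqd xgpl eywzf duya yese izjxj cba lxe bdr cgb rtvao
Hunk 2: at line 3 remove [yese] add [elw] -> 11 lines: ydqd xgpl eywzf duya elw izjxj cba lxe bdr cgb rtvao
Hunk 3: at line 7 remove [lxe,bdr] add [rdjr] -> 10 lines: ydqd xgpl eywzf duya elw izjxj cba rdjr cgb rtvao
Final line 7: cba

Answer: cba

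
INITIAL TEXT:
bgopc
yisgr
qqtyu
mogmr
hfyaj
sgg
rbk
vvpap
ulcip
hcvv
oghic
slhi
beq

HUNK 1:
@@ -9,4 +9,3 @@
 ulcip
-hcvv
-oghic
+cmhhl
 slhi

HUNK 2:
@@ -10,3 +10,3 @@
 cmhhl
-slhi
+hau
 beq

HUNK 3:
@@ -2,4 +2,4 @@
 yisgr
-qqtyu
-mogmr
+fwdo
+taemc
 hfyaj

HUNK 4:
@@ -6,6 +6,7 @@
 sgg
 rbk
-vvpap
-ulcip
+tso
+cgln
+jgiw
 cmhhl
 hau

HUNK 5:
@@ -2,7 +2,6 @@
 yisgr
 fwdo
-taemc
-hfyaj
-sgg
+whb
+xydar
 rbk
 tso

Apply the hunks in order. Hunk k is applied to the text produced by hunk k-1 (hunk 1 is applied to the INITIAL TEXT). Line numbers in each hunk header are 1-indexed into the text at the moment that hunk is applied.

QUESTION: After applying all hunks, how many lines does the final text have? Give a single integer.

Hunk 1: at line 9 remove [hcvv,oghic] add [cmhhl] -> 12 lines: bgopc yisgr qqtyu mogmr hfyaj sgg rbk vvpap ulcip cmhhl slhi beq
Hunk 2: at line 10 remove [slhi] add [hau] -> 12 lines: bgopc yisgr qqtyu mogmr hfyaj sgg rbk vvpap ulcip cmhhl hau beq
Hunk 3: at line 2 remove [qqtyu,mogmr] add [fwdo,taemc] -> 12 lines: bgopc yisgr fwdo taemc hfyaj sgg rbk vvpap ulcip cmhhl hau beq
Hunk 4: at line 6 remove [vvpap,ulcip] add [tso,cgln,jgiw] -> 13 lines: bgopc yisgr fwdo taemc hfyaj sgg rbk tso cgln jgiw cmhhl hau beq
Hunk 5: at line 2 remove [taemc,hfyaj,sgg] add [whb,xydar] -> 12 lines: bgopc yisgr fwdo whb xydar rbk tso cgln jgiw cmhhl hau beq
Final line count: 12

Answer: 12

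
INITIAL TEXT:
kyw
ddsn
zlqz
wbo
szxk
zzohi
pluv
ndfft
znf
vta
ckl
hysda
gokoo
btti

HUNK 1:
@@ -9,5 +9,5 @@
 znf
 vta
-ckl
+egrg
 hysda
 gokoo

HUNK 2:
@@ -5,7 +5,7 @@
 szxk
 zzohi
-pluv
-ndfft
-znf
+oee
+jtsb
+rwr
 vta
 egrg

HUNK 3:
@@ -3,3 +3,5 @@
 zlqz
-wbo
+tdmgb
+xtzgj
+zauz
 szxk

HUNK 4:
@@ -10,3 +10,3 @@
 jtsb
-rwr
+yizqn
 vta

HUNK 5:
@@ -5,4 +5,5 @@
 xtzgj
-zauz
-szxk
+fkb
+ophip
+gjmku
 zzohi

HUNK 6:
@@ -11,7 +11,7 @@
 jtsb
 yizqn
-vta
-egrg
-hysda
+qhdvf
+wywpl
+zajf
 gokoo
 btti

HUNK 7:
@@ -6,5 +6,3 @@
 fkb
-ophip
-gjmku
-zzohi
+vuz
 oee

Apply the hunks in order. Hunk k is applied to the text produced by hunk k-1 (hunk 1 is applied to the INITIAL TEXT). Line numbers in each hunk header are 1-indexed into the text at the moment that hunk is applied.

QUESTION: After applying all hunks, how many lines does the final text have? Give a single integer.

Answer: 15

Derivation:
Hunk 1: at line 9 remove [ckl] add [egrg] -> 14 lines: kyw ddsn zlqz wbo szxk zzohi pluv ndfft znf vta egrg hysda gokoo btti
Hunk 2: at line 5 remove [pluv,ndfft,znf] add [oee,jtsb,rwr] -> 14 lines: kyw ddsn zlqz wbo szxk zzohi oee jtsb rwr vta egrg hysda gokoo btti
Hunk 3: at line 3 remove [wbo] add [tdmgb,xtzgj,zauz] -> 16 lines: kyw ddsn zlqz tdmgb xtzgj zauz szxk zzohi oee jtsb rwr vta egrg hysda gokoo btti
Hunk 4: at line 10 remove [rwr] add [yizqn] -> 16 lines: kyw ddsn zlqz tdmgb xtzgj zauz szxk zzohi oee jtsb yizqn vta egrg hysda gokoo btti
Hunk 5: at line 5 remove [zauz,szxk] add [fkb,ophip,gjmku] -> 17 lines: kyw ddsn zlqz tdmgb xtzgj fkb ophip gjmku zzohi oee jtsb yizqn vta egrg hysda gokoo btti
Hunk 6: at line 11 remove [vta,egrg,hysda] add [qhdvf,wywpl,zajf] -> 17 lines: kyw ddsn zlqz tdmgb xtzgj fkb ophip gjmku zzohi oee jtsb yizqn qhdvf wywpl zajf gokoo btti
Hunk 7: at line 6 remove [ophip,gjmku,zzohi] add [vuz] -> 15 lines: kyw ddsn zlqz tdmgb xtzgj fkb vuz oee jtsb yizqn qhdvf wywpl zajf gokoo btti
Final line count: 15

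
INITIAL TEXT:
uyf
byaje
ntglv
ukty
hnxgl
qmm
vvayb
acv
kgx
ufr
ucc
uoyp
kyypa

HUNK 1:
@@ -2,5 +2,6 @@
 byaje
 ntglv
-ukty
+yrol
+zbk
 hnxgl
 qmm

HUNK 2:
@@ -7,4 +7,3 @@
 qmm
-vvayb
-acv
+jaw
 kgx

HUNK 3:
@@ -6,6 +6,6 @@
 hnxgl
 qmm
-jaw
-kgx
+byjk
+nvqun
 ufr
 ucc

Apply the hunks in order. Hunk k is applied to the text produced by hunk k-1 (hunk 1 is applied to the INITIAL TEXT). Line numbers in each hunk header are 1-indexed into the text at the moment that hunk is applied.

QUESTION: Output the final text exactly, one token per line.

Hunk 1: at line 2 remove [ukty] add [yrol,zbk] -> 14 lines: uyf byaje ntglv yrol zbk hnxgl qmm vvayb acv kgx ufr ucc uoyp kyypa
Hunk 2: at line 7 remove [vvayb,acv] add [jaw] -> 13 lines: uyf byaje ntglv yrol zbk hnxgl qmm jaw kgx ufr ucc uoyp kyypa
Hunk 3: at line 6 remove [jaw,kgx] add [byjk,nvqun] -> 13 lines: uyf byaje ntglv yrol zbk hnxgl qmm byjk nvqun ufr ucc uoyp kyypa

Answer: uyf
byaje
ntglv
yrol
zbk
hnxgl
qmm
byjk
nvqun
ufr
ucc
uoyp
kyypa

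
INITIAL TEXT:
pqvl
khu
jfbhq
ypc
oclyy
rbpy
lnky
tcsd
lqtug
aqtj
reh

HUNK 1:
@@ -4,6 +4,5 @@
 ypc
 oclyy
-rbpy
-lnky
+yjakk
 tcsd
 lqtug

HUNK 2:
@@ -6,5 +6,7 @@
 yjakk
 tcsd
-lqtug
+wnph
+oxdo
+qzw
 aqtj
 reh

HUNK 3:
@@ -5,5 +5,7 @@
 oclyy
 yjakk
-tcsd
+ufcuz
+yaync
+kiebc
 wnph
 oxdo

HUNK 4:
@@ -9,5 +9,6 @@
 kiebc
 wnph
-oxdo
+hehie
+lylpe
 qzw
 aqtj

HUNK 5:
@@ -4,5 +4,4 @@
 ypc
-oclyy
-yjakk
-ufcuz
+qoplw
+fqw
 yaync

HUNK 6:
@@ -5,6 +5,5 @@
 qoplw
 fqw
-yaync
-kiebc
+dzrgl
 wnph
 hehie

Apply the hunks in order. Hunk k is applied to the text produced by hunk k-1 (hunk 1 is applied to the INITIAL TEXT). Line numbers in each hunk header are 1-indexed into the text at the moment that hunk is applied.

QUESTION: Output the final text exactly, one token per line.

Hunk 1: at line 4 remove [rbpy,lnky] add [yjakk] -> 10 lines: pqvl khu jfbhq ypc oclyy yjakk tcsd lqtug aqtj reh
Hunk 2: at line 6 remove [lqtug] add [wnph,oxdo,qzw] -> 12 lines: pqvl khu jfbhq ypc oclyy yjakk tcsd wnph oxdo qzw aqtj reh
Hunk 3: at line 5 remove [tcsd] add [ufcuz,yaync,kiebc] -> 14 lines: pqvl khu jfbhq ypc oclyy yjakk ufcuz yaync kiebc wnph oxdo qzw aqtj reh
Hunk 4: at line 9 remove [oxdo] add [hehie,lylpe] -> 15 lines: pqvl khu jfbhq ypc oclyy yjakk ufcuz yaync kiebc wnph hehie lylpe qzw aqtj reh
Hunk 5: at line 4 remove [oclyy,yjakk,ufcuz] add [qoplw,fqw] -> 14 lines: pqvl khu jfbhq ypc qoplw fqw yaync kiebc wnph hehie lylpe qzw aqtj reh
Hunk 6: at line 5 remove [yaync,kiebc] add [dzrgl] -> 13 lines: pqvl khu jfbhq ypc qoplw fqw dzrgl wnph hehie lylpe qzw aqtj reh

Answer: pqvl
khu
jfbhq
ypc
qoplw
fqw
dzrgl
wnph
hehie
lylpe
qzw
aqtj
reh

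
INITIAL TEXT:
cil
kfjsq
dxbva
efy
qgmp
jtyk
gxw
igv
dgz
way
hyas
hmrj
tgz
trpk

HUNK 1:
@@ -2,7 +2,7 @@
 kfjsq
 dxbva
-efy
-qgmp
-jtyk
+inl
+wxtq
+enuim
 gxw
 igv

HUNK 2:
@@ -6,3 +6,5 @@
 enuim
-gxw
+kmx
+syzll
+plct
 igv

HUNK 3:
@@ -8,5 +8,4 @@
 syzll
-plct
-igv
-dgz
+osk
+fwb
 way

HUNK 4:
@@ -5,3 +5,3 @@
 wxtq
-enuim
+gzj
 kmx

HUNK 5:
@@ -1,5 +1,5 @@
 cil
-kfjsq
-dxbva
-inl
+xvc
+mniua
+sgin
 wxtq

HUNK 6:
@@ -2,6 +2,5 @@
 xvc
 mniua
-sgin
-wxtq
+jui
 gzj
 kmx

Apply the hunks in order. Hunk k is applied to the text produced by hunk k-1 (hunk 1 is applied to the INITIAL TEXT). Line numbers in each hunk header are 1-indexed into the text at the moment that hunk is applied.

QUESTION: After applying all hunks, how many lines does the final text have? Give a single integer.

Hunk 1: at line 2 remove [efy,qgmp,jtyk] add [inl,wxtq,enuim] -> 14 lines: cil kfjsq dxbva inl wxtq enuim gxw igv dgz way hyas hmrj tgz trpk
Hunk 2: at line 6 remove [gxw] add [kmx,syzll,plct] -> 16 lines: cil kfjsq dxbva inl wxtq enuim kmx syzll plct igv dgz way hyas hmrj tgz trpk
Hunk 3: at line 8 remove [plct,igv,dgz] add [osk,fwb] -> 15 lines: cil kfjsq dxbva inl wxtq enuim kmx syzll osk fwb way hyas hmrj tgz trpk
Hunk 4: at line 5 remove [enuim] add [gzj] -> 15 lines: cil kfjsq dxbva inl wxtq gzj kmx syzll osk fwb way hyas hmrj tgz trpk
Hunk 5: at line 1 remove [kfjsq,dxbva,inl] add [xvc,mniua,sgin] -> 15 lines: cil xvc mniua sgin wxtq gzj kmx syzll osk fwb way hyas hmrj tgz trpk
Hunk 6: at line 2 remove [sgin,wxtq] add [jui] -> 14 lines: cil xvc mniua jui gzj kmx syzll osk fwb way hyas hmrj tgz trpk
Final line count: 14

Answer: 14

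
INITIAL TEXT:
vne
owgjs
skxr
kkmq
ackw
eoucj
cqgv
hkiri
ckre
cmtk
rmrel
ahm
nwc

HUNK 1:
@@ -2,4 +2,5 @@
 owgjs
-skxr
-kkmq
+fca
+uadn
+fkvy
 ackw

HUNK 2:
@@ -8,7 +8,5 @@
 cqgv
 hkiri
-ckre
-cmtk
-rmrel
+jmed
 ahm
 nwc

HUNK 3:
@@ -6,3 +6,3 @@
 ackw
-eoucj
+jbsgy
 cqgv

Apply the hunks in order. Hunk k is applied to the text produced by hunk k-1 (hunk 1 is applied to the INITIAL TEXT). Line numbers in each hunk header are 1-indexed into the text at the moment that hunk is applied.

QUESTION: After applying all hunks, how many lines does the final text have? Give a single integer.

Answer: 12

Derivation:
Hunk 1: at line 2 remove [skxr,kkmq] add [fca,uadn,fkvy] -> 14 lines: vne owgjs fca uadn fkvy ackw eoucj cqgv hkiri ckre cmtk rmrel ahm nwc
Hunk 2: at line 8 remove [ckre,cmtk,rmrel] add [jmed] -> 12 lines: vne owgjs fca uadn fkvy ackw eoucj cqgv hkiri jmed ahm nwc
Hunk 3: at line 6 remove [eoucj] add [jbsgy] -> 12 lines: vne owgjs fca uadn fkvy ackw jbsgy cqgv hkiri jmed ahm nwc
Final line count: 12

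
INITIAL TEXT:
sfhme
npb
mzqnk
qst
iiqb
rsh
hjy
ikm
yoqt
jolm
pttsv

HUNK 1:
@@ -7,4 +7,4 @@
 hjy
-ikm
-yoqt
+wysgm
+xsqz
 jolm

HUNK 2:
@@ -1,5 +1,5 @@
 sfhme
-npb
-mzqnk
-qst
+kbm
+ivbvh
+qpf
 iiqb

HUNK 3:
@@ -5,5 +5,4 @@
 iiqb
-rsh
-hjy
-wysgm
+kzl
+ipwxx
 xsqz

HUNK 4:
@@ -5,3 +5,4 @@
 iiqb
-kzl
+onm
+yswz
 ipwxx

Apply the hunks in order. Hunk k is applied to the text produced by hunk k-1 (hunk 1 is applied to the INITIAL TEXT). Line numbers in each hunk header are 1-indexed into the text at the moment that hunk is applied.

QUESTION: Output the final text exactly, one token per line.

Hunk 1: at line 7 remove [ikm,yoqt] add [wysgm,xsqz] -> 11 lines: sfhme npb mzqnk qst iiqb rsh hjy wysgm xsqz jolm pttsv
Hunk 2: at line 1 remove [npb,mzqnk,qst] add [kbm,ivbvh,qpf] -> 11 lines: sfhme kbm ivbvh qpf iiqb rsh hjy wysgm xsqz jolm pttsv
Hunk 3: at line 5 remove [rsh,hjy,wysgm] add [kzl,ipwxx] -> 10 lines: sfhme kbm ivbvh qpf iiqb kzl ipwxx xsqz jolm pttsv
Hunk 4: at line 5 remove [kzl] add [onm,yswz] -> 11 lines: sfhme kbm ivbvh qpf iiqb onm yswz ipwxx xsqz jolm pttsv

Answer: sfhme
kbm
ivbvh
qpf
iiqb
onm
yswz
ipwxx
xsqz
jolm
pttsv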